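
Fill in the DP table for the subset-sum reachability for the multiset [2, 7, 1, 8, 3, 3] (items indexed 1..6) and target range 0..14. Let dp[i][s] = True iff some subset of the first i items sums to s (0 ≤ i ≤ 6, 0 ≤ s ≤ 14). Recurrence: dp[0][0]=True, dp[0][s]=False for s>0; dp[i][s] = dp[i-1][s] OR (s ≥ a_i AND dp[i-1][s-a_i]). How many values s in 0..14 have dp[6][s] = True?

i\s   0   1   2   3   4   5   6   7   8   9  10  11  12  13  14
  0   T   F   F   F   F   F   F   F   F   F   F   F   F   F   F
  1   T   F   T   F   F   F   F   F   F   F   F   F   F   F   F
  2   T   F   T   F   F   F   F   T   F   T   F   F   F   F   F
  3   T   T   T   T   F   F   F   T   T   T   T   F   F   F   F
  4   T   T   T   T   F   F   F   T   T   T   T   T   F   F   F
  5   T   T   T   T   T   T   T   T   T   T   T   T   T   T   T
  6   T   T   T   T   T   T   T   T   T   T   T   T   T   T   T

15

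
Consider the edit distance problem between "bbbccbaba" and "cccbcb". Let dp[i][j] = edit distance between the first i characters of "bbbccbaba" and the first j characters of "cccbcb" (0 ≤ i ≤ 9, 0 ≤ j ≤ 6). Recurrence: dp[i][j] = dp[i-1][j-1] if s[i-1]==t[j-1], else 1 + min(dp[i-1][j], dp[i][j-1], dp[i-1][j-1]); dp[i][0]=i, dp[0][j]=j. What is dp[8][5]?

5

   ''  c  c  c  b  c  b
''  0  1  2  3  4  5  6
 b  1  1  2  3  3  4  5
 b  2  2  2  3  3  4  4
 b  3  3  3  3  3  4  4
 c  4  3  3  3  4  3  4
 c  5  4  3  3  4  4  4
 b  6  5  4  4  3  4  4
 a  7  6  5  5  4  4  5
 b  8  7  6  6  5  5  4
 a  9  8  7  7  6  6  5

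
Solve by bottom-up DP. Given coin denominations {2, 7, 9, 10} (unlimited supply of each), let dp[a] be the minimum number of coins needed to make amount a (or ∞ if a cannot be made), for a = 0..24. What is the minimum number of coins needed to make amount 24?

3

 a  0  1  2  3  4  5  6  7  8  9 10 11 12 13 14 15 16 17 18 19 20 21 22 23 24
dp  0  -  1  -  2  -  3  1  4  1  1  2  2  3  2  4  2  2  2  2  2  3  3  3  3
(- denotes ∞ / unreachable)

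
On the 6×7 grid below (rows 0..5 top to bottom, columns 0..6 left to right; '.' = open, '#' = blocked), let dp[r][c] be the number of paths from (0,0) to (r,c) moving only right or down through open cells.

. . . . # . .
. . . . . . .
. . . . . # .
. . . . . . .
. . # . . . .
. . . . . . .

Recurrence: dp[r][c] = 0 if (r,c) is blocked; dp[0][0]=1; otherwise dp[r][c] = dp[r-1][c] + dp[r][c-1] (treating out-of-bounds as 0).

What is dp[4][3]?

r\c   0   1   2   3   4   5   6
  0   1   1   1   1   0   0   0
  1   1   2   3   4   4   4   4
  2   1   3   6  10  14   0   4
  3   1   4  10  20  34  34  38
  4   1   5   0  20  54  88 126
  5   1   6   6  26  80 168 294

20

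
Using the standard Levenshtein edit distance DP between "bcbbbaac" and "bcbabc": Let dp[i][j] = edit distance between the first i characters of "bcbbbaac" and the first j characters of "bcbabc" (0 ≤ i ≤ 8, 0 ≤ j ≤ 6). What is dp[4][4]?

   ''  b  c  b  a  b  c
''  0  1  2  3  4  5  6
 b  1  0  1  2  3  4  5
 c  2  1  0  1  2  3  4
 b  3  2  1  0  1  2  3
 b  4  3  2  1  1  1  2
 b  5  4  3  2  2  1  2
 a  6  5  4  3  2  2  2
 a  7  6  5  4  3  3  3
 c  8  7  6  5  4  4  3

1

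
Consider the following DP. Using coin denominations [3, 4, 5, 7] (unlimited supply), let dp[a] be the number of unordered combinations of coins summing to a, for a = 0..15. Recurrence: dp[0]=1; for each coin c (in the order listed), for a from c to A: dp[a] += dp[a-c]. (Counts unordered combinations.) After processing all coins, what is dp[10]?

after  coin     0     1     2     3     4     5     6     7     8     9    10    11    12    13    14    15
          3     1     0     0     1     0     0     1     0     0     1     0     0     1     0     0     1
          4     1     0     0     1     1     0     1     1     1     1     1     1     2     1     1     2
          5     1     0     0     1     1     1     1     1     2     2     2     2     3     3     3     4
          7     1     0     0     1     1     1     1     2     2     2     3     3     4     4     5     6

3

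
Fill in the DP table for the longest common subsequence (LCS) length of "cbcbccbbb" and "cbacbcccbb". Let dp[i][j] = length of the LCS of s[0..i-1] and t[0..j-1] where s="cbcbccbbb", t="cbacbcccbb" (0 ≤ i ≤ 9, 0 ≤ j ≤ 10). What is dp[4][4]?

   ''  c  b  a  c  b  c  c  c  b  b
''  0  0  0  0  0  0  0  0  0  0  0
 c  0  1  1  1  1  1  1  1  1  1  1
 b  0  1  2  2  2  2  2  2  2  2  2
 c  0  1  2  2  3  3  3  3  3  3  3
 b  0  1  2  2  3  4  4  4  4  4  4
 c  0  1  2  2  3  4  5  5  5  5  5
 c  0  1  2  2  3  4  5  6  6  6  6
 b  0  1  2  2  3  4  5  6  6  7  7
 b  0  1  2  2  3  4  5  6  6  7  8
 b  0  1  2  2  3  4  5  6  6  7  8

3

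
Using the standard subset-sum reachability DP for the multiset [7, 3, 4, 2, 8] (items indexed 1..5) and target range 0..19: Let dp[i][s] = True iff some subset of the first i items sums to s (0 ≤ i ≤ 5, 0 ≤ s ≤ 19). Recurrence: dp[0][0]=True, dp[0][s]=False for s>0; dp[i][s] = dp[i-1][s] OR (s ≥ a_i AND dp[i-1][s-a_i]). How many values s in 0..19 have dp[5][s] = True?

19

i\s   0   1   2   3   4   5   6   7   8   9  10  11  12  13  14  15  16  17  18  19
  0   T   F   F   F   F   F   F   F   F   F   F   F   F   F   F   F   F   F   F   F
  1   T   F   F   F   F   F   F   T   F   F   F   F   F   F   F   F   F   F   F   F
  2   T   F   F   T   F   F   F   T   F   F   T   F   F   F   F   F   F   F   F   F
  3   T   F   F   T   T   F   F   T   F   F   T   T   F   F   T   F   F   F   F   F
  4   T   F   T   T   T   T   T   T   F   T   T   T   T   T   T   F   T   F   F   F
  5   T   F   T   T   T   T   T   T   T   T   T   T   T   T   T   T   T   T   T   T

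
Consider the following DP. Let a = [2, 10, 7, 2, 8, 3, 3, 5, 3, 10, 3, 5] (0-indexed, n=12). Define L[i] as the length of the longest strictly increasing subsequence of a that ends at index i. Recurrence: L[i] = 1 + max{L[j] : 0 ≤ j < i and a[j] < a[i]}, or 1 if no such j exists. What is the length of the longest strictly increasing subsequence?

   i    0    1    2    3    4    5    6    7    8    9   10   11
a[i]    2   10    7    2    8    3    3    5    3   10    3    5
L[i]    1    2    2    1    3    2    2    3    2    4    2    3

4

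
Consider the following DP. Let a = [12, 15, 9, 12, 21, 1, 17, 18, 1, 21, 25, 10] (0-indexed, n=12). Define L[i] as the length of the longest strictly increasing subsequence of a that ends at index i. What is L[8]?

   i    0    1    2    3    4    5    6    7    8    9   10   11
a[i]   12   15    9   12   21    1   17   18    1   21   25   10
L[i]    1    2    1    2    3    1    3    4    1    5    6    2

1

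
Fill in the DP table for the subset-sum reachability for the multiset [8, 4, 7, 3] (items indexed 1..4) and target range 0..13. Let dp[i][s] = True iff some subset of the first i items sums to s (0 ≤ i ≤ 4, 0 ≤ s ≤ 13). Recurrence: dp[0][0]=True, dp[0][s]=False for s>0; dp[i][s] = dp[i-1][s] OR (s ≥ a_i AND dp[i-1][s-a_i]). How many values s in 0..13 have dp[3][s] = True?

i\s   0   1   2   3   4   5   6   7   8   9  10  11  12  13
  0   T   F   F   F   F   F   F   F   F   F   F   F   F   F
  1   T   F   F   F   F   F   F   F   T   F   F   F   F   F
  2   T   F   F   F   T   F   F   F   T   F   F   F   T   F
  3   T   F   F   F   T   F   F   T   T   F   F   T   T   F
  4   T   F   F   T   T   F   F   T   T   F   T   T   T   F

6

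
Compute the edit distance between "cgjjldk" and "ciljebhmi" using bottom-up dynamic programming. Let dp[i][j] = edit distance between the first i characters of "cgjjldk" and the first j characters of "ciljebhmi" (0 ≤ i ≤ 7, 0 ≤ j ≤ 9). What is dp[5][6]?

4

   ''  c  i  l  j  e  b  h  m  i
''  0  1  2  3  4  5  6  7  8  9
 c  1  0  1  2  3  4  5  6  7  8
 g  2  1  1  2  3  4  5  6  7  8
 j  3  2  2  2  2  3  4  5  6  7
 j  4  3  3  3  2  3  4  5  6  7
 l  5  4  4  3  3  3  4  5  6  7
 d  6  5  5  4  4  4  4  5  6  7
 k  7  6  6  5  5  5  5  5  6  7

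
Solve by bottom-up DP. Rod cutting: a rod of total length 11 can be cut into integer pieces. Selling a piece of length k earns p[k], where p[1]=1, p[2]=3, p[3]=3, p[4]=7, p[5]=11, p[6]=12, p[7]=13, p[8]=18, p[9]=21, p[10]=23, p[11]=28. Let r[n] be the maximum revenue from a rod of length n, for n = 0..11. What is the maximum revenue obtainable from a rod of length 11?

   n    0    1    2    3    4    5    6    7    8    9   10   11
r[n]    0    1    3    4    7   11   12   14   18   21   23   28

28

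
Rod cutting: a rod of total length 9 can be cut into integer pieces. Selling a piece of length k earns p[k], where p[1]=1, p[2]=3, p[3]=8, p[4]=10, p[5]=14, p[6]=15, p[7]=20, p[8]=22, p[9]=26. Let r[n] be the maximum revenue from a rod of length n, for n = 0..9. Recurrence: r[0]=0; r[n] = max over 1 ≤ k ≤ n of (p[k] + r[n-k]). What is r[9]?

26

   n    0    1    2    3    4    5    6    7    8    9
r[n]    0    1    3    8   10   14   16   20   22   26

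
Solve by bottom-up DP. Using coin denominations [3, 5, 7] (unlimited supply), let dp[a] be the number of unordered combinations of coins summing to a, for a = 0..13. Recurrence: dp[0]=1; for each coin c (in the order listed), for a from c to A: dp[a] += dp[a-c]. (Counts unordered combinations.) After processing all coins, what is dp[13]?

after  coin     0     1     2     3     4     5     6     7     8     9    10    11    12    13
          3     1     0     0     1     0     0     1     0     0     1     0     0     1     0
          5     1     0     0     1     0     1     1     0     1     1     1     1     1     1
          7     1     0     0     1     0     1     1     1     1     1     2     1     2     2

2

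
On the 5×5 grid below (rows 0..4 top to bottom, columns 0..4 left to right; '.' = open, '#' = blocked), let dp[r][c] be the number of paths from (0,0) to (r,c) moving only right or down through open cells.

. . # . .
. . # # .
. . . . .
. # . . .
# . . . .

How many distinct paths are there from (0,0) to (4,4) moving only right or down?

18

r\c   0   1   2   3   4
  0   1   1   0   0   0
  1   1   2   0   0   0
  2   1   3   3   3   3
  3   1   0   3   6   9
  4   0   0   3   9  18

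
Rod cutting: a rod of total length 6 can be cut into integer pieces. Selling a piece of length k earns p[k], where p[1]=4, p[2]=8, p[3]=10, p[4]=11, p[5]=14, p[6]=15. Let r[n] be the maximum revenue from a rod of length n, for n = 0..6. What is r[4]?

16

   n    0    1    2    3    4    5    6
r[n]    0    4    8   12   16   20   24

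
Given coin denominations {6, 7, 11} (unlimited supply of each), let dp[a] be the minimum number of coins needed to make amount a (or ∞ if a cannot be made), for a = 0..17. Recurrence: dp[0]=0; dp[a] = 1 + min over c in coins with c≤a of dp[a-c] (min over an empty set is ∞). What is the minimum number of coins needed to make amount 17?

2

 a  0  1  2  3  4  5  6  7  8  9 10 11 12 13 14 15 16 17
dp  0  -  -  -  -  -  1  1  -  -  -  1  2  2  2  -  -  2
(- denotes ∞ / unreachable)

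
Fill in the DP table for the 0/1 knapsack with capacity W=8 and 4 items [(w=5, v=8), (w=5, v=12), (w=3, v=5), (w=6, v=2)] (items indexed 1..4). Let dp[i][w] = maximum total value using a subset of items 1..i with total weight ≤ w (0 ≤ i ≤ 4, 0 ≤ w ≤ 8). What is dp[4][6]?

i\w   0   1   2   3   4   5   6   7   8
  0   0   0   0   0   0   0   0   0   0
  1   0   0   0   0   0   8   8   8   8
  2   0   0   0   0   0  12  12  12  12
  3   0   0   0   5   5  12  12  12  17
  4   0   0   0   5   5  12  12  12  17

12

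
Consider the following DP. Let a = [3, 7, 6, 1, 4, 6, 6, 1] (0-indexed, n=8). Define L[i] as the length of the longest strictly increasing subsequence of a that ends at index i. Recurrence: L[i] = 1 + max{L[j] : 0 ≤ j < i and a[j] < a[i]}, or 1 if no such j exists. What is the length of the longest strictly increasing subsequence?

3

   i    0    1    2    3    4    5    6    7
a[i]    3    7    6    1    4    6    6    1
L[i]    1    2    2    1    2    3    3    1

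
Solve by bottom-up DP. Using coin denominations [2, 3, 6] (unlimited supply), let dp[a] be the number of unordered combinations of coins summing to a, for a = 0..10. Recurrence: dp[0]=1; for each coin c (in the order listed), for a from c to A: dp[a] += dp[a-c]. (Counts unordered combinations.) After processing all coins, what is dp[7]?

after  coin     0     1     2     3     4     5     6     7     8     9    10
          2     1     0     1     0     1     0     1     0     1     0     1
          3     1     0     1     1     1     1     2     1     2     2     2
          6     1     0     1     1     1     1     3     1     3     3     3

1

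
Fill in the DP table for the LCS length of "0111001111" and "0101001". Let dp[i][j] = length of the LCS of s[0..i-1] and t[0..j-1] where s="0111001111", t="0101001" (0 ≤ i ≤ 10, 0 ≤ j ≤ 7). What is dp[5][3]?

   ''  0  1  0  1  0  0  1
''  0  0  0  0  0  0  0  0
 0  0  1  1  1  1  1  1  1
 1  0  1  2  2  2  2  2  2
 1  0  1  2  2  3  3  3  3
 1  0  1  2  2  3  3  3  4
 0  0  1  2  3  3  4  4  4
 0  0  1  2  3  3  4  5  5
 1  0  1  2  3  4  4  5  6
 1  0  1  2  3  4  4  5  6
 1  0  1  2  3  4  4  5  6
 1  0  1  2  3  4  4  5  6

3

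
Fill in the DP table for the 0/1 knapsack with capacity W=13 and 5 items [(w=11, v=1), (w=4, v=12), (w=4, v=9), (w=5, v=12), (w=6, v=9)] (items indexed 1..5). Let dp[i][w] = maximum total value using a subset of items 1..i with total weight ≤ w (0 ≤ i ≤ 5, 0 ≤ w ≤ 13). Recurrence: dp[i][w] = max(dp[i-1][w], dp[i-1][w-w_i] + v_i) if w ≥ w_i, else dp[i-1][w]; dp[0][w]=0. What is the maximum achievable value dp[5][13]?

33

i\w   0   1   2   3   4   5   6   7   8   9  10  11  12  13
  0   0   0   0   0   0   0   0   0   0   0   0   0   0   0
  1   0   0   0   0   0   0   0   0   0   0   0   1   1   1
  2   0   0   0   0  12  12  12  12  12  12  12  12  12  12
  3   0   0   0   0  12  12  12  12  21  21  21  21  21  21
  4   0   0   0   0  12  12  12  12  21  24  24  24  24  33
  5   0   0   0   0  12  12  12  12  21  24  24  24  24  33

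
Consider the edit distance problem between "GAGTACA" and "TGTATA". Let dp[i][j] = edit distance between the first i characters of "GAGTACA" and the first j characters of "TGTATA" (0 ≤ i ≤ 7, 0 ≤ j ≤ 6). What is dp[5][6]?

   ''  T  G  T  A  T  A
''  0  1  2  3  4  5  6
 G  1  1  1  2  3  4  5
 A  2  2  2  2  2  3  4
 G  3  3  2  3  3  3  4
 T  4  3  3  2  3  3  4
 A  5  4  4  3  2  3  3
 C  6  5  5  4  3  3  4
 A  7  6  6  5  4  4  3

3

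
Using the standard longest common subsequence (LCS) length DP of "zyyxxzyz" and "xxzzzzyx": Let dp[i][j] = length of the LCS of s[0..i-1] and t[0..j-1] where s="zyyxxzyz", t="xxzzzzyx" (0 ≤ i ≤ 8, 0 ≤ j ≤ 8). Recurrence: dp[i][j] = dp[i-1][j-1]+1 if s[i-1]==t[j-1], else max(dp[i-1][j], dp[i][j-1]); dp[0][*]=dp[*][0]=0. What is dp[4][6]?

1

   ''  x  x  z  z  z  z  y  x
''  0  0  0  0  0  0  0  0  0
 z  0  0  0  1  1  1  1  1  1
 y  0  0  0  1  1  1  1  2  2
 y  0  0  0  1  1  1  1  2  2
 x  0  1  1  1  1  1  1  2  3
 x  0  1  2  2  2  2  2  2  3
 z  0  1  2  3  3  3  3  3  3
 y  0  1  2  3  3  3  3  4  4
 z  0  1  2  3  4  4  4  4  4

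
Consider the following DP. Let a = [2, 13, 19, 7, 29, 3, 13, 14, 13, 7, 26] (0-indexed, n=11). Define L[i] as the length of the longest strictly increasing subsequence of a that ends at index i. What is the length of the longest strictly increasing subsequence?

5

   i    0    1    2    3    4    5    6    7    8    9   10
a[i]    2   13   19    7   29    3   13   14   13    7   26
L[i]    1    2    3    2    4    2    3    4    3    3    5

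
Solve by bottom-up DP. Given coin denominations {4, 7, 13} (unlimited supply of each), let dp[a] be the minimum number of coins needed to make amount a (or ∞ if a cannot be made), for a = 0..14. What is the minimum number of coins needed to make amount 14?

 a  0  1  2  3  4  5  6  7  8  9 10 11 12 13 14
dp  0  -  -  -  1  -  -  1  2  -  -  2  3  1  2
(- denotes ∞ / unreachable)

2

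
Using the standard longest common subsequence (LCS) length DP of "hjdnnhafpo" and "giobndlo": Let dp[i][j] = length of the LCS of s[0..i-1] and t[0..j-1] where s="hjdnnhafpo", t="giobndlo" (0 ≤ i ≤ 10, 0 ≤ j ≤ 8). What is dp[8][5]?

1

   ''  g  i  o  b  n  d  l  o
''  0  0  0  0  0  0  0  0  0
 h  0  0  0  0  0  0  0  0  0
 j  0  0  0  0  0  0  0  0  0
 d  0  0  0  0  0  0  1  1  1
 n  0  0  0  0  0  1  1  1  1
 n  0  0  0  0  0  1  1  1  1
 h  0  0  0  0  0  1  1  1  1
 a  0  0  0  0  0  1  1  1  1
 f  0  0  0  0  0  1  1  1  1
 p  0  0  0  0  0  1  1  1  1
 o  0  0  0  1  1  1  1  1  2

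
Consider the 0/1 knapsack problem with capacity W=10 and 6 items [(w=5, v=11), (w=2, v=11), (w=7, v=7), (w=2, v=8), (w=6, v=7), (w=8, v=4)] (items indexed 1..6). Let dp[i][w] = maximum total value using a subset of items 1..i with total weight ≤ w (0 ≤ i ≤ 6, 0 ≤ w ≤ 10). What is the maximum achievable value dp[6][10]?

i\w   0   1   2   3   4   5   6   7   8   9  10
  0   0   0   0   0   0   0   0   0   0   0   0
  1   0   0   0   0   0  11  11  11  11  11  11
  2   0   0  11  11  11  11  11  22  22  22  22
  3   0   0  11  11  11  11  11  22  22  22  22
  4   0   0  11  11  19  19  19  22  22  30  30
  5   0   0  11  11  19  19  19  22  22  30  30
  6   0   0  11  11  19  19  19  22  22  30  30

30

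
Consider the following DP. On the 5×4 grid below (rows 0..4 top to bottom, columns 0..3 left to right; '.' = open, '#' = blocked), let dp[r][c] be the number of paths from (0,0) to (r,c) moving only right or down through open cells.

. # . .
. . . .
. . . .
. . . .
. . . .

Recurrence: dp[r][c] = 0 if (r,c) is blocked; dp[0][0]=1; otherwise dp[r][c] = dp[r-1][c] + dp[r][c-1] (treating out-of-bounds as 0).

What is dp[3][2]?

r\c   0   1   2   3
  0   1   0   0   0
  1   1   1   1   1
  2   1   2   3   4
  3   1   3   6  10
  4   1   4  10  20

6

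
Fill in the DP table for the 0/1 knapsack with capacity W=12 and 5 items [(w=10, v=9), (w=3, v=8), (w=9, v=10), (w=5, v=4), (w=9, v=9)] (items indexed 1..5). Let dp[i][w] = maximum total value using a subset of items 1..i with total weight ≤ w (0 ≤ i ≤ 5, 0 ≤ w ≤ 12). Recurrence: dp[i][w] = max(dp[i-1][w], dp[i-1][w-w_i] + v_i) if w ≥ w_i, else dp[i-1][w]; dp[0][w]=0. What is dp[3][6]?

8

i\w   0   1   2   3   4   5   6   7   8   9  10  11  12
  0   0   0   0   0   0   0   0   0   0   0   0   0   0
  1   0   0   0   0   0   0   0   0   0   0   9   9   9
  2   0   0   0   8   8   8   8   8   8   8   9   9   9
  3   0   0   0   8   8   8   8   8   8  10  10  10  18
  4   0   0   0   8   8   8   8   8  12  12  12  12  18
  5   0   0   0   8   8   8   8   8  12  12  12  12  18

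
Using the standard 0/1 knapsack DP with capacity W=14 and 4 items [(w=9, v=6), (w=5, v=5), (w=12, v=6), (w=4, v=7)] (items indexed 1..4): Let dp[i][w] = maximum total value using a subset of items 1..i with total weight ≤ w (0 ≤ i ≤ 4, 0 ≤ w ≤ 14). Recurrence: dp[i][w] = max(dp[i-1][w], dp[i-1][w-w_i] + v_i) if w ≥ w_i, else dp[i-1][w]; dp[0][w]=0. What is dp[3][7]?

i\w   0   1   2   3   4   5   6   7   8   9  10  11  12  13  14
  0   0   0   0   0   0   0   0   0   0   0   0   0   0   0   0
  1   0   0   0   0   0   0   0   0   0   6   6   6   6   6   6
  2   0   0   0   0   0   5   5   5   5   6   6   6   6   6  11
  3   0   0   0   0   0   5   5   5   5   6   6   6   6   6  11
  4   0   0   0   0   7   7   7   7   7  12  12  12  12  13  13

5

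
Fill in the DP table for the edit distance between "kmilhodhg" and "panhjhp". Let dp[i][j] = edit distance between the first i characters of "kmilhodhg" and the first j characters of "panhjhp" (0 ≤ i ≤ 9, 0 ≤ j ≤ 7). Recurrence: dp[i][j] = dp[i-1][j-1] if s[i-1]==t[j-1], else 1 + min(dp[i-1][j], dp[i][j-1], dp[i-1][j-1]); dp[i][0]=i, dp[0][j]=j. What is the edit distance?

7

   ''  p  a  n  h  j  h  p
''  0  1  2  3  4  5  6  7
 k  1  1  2  3  4  5  6  7
 m  2  2  2  3  4  5  6  7
 i  3  3  3  3  4  5  6  7
 l  4  4  4  4  4  5  6  7
 h  5  5  5  5  4  5  5  6
 o  6  6  6  6  5  5  6  6
 d  7  7  7  7  6  6  6  7
 h  8  8  8  8  7  7  6  7
 g  9  9  9  9  8  8  7  7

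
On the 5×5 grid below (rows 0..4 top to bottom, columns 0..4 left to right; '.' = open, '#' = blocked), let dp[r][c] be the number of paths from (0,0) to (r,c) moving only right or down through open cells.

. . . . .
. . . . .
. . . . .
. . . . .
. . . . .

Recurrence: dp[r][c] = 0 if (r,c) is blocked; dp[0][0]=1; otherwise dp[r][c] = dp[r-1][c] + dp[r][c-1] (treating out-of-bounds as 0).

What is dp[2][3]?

10

r\c   0   1   2   3   4
  0   1   1   1   1   1
  1   1   2   3   4   5
  2   1   3   6  10  15
  3   1   4  10  20  35
  4   1   5  15  35  70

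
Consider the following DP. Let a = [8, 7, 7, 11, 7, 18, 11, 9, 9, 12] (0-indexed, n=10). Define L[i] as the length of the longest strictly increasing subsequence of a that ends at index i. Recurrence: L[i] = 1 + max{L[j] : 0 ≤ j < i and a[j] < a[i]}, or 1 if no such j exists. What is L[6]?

   i    0    1    2    3    4    5    6    7    8    9
a[i]    8    7    7   11    7   18   11    9    9   12
L[i]    1    1    1    2    1    3    2    2    2    3

2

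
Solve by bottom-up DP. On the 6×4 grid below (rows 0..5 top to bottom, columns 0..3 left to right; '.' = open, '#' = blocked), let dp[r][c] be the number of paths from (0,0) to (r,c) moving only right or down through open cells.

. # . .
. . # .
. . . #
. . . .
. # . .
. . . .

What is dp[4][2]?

r\c   0   1   2   3
  0   1   0   0   0
  1   1   1   0   0
  2   1   2   2   0
  3   1   3   5   5
  4   1   0   5  10
  5   1   1   6  16

5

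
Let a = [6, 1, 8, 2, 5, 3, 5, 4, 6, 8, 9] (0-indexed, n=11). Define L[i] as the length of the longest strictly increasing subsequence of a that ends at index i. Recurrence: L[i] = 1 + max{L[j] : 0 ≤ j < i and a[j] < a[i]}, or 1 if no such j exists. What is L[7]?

4

   i    0    1    2    3    4    5    6    7    8    9   10
a[i]    6    1    8    2    5    3    5    4    6    8    9
L[i]    1    1    2    2    3    3    4    4    5    6    7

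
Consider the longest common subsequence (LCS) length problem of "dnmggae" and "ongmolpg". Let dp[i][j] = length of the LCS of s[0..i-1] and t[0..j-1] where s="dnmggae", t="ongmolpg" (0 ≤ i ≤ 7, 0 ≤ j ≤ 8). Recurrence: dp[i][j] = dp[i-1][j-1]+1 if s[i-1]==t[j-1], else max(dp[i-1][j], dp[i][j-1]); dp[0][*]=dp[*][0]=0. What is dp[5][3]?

2

   ''  o  n  g  m  o  l  p  g
''  0  0  0  0  0  0  0  0  0
 d  0  0  0  0  0  0  0  0  0
 n  0  0  1  1  1  1  1  1  1
 m  0  0  1  1  2  2  2  2  2
 g  0  0  1  2  2  2  2  2  3
 g  0  0  1  2  2  2  2  2  3
 a  0  0  1  2  2  2  2  2  3
 e  0  0  1  2  2  2  2  2  3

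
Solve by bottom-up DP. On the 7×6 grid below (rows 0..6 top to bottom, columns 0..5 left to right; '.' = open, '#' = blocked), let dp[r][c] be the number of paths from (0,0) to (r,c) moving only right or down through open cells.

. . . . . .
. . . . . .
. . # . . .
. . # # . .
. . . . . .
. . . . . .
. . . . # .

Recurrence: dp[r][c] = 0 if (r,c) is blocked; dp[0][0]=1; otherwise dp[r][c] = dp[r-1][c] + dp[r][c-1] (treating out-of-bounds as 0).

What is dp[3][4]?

r\c   0   1   2   3   4   5
  0   1   1   1   1   1   1
  1   1   2   3   4   5   6
  2   1   3   0   4   9  15
  3   1   4   0   0   9  24
  4   1   5   5   5  14  38
  5   1   6  11  16  30  68
  6   1   7  18  34   0  68

9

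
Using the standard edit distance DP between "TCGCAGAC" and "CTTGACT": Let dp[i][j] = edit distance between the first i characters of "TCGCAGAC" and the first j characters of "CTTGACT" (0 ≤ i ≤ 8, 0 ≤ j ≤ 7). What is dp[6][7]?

   ''  C  T  T  G  A  C  T
''  0  1  2  3  4  5  6  7
 T  1  1  1  2  3  4  5  6
 C  2  1  2  2  3  4  4  5
 G  3  2  2  3  2  3  4  5
 C  4  3  3  3  3  3  3  4
 A  5  4  4  4  4  3  4  4
 G  6  5  5  5  4  4  4  5
 A  7  6  6  6  5  4  5  5
 C  8  7  7  7  6  5  4  5

5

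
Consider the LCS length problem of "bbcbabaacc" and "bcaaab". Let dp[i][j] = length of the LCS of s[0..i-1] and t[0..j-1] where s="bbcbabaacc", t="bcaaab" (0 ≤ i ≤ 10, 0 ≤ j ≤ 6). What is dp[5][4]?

   ''  b  c  a  a  a  b
''  0  0  0  0  0  0  0
 b  0  1  1  1  1  1  1
 b  0  1  1  1  1  1  2
 c  0  1  2  2  2  2  2
 b  0  1  2  2  2  2  3
 a  0  1  2  3  3  3  3
 b  0  1  2  3  3  3  4
 a  0  1  2  3  4  4  4
 a  0  1  2  3  4  5  5
 c  0  1  2  3  4  5  5
 c  0  1  2  3  4  5  5

3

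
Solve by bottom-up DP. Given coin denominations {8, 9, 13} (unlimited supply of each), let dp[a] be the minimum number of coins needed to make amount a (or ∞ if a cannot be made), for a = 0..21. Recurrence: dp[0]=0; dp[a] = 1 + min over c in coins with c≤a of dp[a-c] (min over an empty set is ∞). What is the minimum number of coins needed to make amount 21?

 a  0  1  2  3  4  5  6  7  8  9 10 11 12 13 14 15 16 17 18 19 20 21
dp  0  -  -  -  -  -  -  -  1  1  -  -  -  1  -  -  2  2  2  -  -  2
(- denotes ∞ / unreachable)

2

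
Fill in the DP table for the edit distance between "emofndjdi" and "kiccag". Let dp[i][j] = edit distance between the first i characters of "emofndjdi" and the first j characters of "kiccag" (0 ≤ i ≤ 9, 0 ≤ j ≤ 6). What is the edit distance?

   ''  k  i  c  c  a  g
''  0  1  2  3  4  5  6
 e  1  1  2  3  4  5  6
 m  2  2  2  3  4  5  6
 o  3  3  3  3  4  5  6
 f  4  4  4  4  4  5  6
 n  5  5  5  5  5  5  6
 d  6  6  6  6  6  6  6
 j  7  7  7  7  7  7  7
 d  8  8  8  8  8  8  8
 i  9  9  8  9  9  9  9

9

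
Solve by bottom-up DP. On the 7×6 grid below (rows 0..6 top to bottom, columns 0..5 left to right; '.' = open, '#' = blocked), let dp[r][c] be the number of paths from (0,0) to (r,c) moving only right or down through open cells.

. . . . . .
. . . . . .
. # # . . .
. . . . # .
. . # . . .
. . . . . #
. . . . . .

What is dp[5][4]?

r\c   0   1   2   3   4   5
  0   1   1   1   1   1   1
  1   1   2   3   4   5   6
  2   1   0   0   4   9  15
  3   1   1   1   5   0  15
  4   1   2   0   5   5  20
  5   1   3   3   8  13   0
  6   1   4   7  15  28  28

13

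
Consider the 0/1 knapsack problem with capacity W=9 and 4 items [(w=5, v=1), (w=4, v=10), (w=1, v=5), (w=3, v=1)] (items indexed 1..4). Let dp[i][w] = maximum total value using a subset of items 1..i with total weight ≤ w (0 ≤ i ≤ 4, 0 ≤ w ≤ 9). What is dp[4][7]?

i\w   0   1   2   3   4   5   6   7   8   9
  0   0   0   0   0   0   0   0   0   0   0
  1   0   0   0   0   0   1   1   1   1   1
  2   0   0   0   0  10  10  10  10  10  11
  3   0   5   5   5  10  15  15  15  15  15
  4   0   5   5   5  10  15  15  15  16  16

15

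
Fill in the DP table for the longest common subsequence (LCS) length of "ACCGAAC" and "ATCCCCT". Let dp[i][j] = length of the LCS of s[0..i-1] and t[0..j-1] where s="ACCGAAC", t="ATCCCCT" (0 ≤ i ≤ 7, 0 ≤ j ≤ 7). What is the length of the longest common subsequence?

4

   ''  A  T  C  C  C  C  T
''  0  0  0  0  0  0  0  0
 A  0  1  1  1  1  1  1  1
 C  0  1  1  2  2  2  2  2
 C  0  1  1  2  3  3  3  3
 G  0  1  1  2  3  3  3  3
 A  0  1  1  2  3  3  3  3
 A  0  1  1  2  3  3  3  3
 C  0  1  1  2  3  4  4  4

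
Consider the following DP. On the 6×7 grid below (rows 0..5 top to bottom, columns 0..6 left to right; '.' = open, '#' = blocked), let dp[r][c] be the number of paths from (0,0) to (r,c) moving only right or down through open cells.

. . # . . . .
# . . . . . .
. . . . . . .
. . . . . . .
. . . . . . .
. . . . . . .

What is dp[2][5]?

5

r\c   0   1   2   3   4   5   6
  0   1   1   0   0   0   0   0
  1   0   1   1   1   1   1   1
  2   0   1   2   3   4   5   6
  3   0   1   3   6  10  15  21
  4   0   1   4  10  20  35  56
  5   0   1   5  15  35  70 126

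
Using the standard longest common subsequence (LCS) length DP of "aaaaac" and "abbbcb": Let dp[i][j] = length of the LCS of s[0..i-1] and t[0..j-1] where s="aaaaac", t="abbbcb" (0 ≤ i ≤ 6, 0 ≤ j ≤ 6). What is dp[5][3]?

   ''  a  b  b  b  c  b
''  0  0  0  0  0  0  0
 a  0  1  1  1  1  1  1
 a  0  1  1  1  1  1  1
 a  0  1  1  1  1  1  1
 a  0  1  1  1  1  1  1
 a  0  1  1  1  1  1  1
 c  0  1  1  1  1  2  2

1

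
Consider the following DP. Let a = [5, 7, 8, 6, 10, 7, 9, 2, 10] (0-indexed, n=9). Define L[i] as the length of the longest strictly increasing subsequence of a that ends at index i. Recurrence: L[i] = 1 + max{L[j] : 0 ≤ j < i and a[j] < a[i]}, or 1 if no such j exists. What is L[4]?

   i    0    1    2    3    4    5    6    7    8
a[i]    5    7    8    6   10    7    9    2   10
L[i]    1    2    3    2    4    3    4    1    5

4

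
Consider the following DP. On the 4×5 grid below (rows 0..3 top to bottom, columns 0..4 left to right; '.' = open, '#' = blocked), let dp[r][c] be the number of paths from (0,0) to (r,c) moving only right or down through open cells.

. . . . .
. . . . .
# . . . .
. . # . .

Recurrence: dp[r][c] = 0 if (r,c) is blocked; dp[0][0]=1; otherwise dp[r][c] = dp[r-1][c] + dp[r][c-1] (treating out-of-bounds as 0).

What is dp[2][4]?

r\c   0   1   2   3   4
  0   1   1   1   1   1
  1   1   2   3   4   5
  2   0   2   5   9  14
  3   0   2   0   9  23

14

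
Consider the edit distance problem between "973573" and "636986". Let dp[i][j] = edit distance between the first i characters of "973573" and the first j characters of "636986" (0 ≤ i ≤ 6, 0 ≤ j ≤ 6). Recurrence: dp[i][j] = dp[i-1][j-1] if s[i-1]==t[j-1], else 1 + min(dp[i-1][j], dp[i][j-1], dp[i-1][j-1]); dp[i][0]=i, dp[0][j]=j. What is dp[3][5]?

   ''  6  3  6  9  8  6
''  0  1  2  3  4  5  6
 9  1  1  2  3  3  4  5
 7  2  2  2  3  4  4  5
 3  3  3  2  3  4  5  5
 5  4  4  3  3  4  5  6
 7  5  5  4  4  4  5  6
 3  6  6  5  5  5  5  6

5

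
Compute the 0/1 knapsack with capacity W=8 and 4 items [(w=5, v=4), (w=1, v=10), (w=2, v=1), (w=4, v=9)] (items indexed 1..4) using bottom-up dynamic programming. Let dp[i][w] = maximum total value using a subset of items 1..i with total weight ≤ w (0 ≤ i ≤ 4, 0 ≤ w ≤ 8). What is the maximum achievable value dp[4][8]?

i\w   0   1   2   3   4   5   6   7   8
  0   0   0   0   0   0   0   0   0   0
  1   0   0   0   0   0   4   4   4   4
  2   0  10  10  10  10  10  14  14  14
  3   0  10  10  11  11  11  14  14  15
  4   0  10  10  11  11  19  19  20  20

20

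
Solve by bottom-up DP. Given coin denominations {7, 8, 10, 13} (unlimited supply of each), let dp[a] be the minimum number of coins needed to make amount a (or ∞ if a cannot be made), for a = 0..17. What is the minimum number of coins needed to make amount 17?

2

 a  0  1  2  3  4  5  6  7  8  9 10 11 12 13 14 15 16 17
dp  0  -  -  -  -  -  -  1  1  -  1  -  -  1  2  2  2  2
(- denotes ∞ / unreachable)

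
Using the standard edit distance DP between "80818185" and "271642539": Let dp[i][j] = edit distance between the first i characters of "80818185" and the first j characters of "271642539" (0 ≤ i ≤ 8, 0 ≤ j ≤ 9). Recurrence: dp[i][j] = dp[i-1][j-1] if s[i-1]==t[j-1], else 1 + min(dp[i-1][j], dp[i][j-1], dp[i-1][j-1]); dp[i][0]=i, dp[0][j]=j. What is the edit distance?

8

   ''  2  7  1  6  4  2  5  3  9
''  0  1  2  3  4  5  6  7  8  9
 8  1  1  2  3  4  5  6  7  8  9
 0  2  2  2  3  4  5  6  7  8  9
 8  3  3  3  3  4  5  6  7  8  9
 1  4  4  4  3  4  5  6  7  8  9
 8  5  5  5  4  4  5  6  7  8  9
 1  6  6  6  5  5  5  6  7  8  9
 8  7  7  7  6  6  6  6  7  8  9
 5  8  8  8  7  7  7  7  6  7  8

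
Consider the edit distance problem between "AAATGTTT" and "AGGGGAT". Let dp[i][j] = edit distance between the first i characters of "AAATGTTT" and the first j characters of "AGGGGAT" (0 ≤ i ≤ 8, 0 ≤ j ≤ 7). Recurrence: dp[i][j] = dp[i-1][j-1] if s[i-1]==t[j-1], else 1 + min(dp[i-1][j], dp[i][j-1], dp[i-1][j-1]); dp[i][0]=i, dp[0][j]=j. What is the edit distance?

5

   ''  A  G  G  G  G  A  T
''  0  1  2  3  4  5  6  7
 A  1  0  1  2  3  4  5  6
 A  2  1  1  2  3  4  4  5
 A  3  2  2  2  3  4  4  5
 T  4  3  3  3  3  4  5  4
 G  5  4  3  3  3  3  4  5
 T  6  5  4  4  4  4  4  4
 T  7  6  5  5  5  5  5  4
 T  8  7  6  6  6  6  6  5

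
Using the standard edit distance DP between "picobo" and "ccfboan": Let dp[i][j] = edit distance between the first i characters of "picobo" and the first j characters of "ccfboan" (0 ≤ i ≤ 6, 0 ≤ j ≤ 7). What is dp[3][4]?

   ''  c  c  f  b  o  a  n
''  0  1  2  3  4  5  6  7
 p  1  1  2  3  4  5  6  7
 i  2  2  2  3  4  5  6  7
 c  3  2  2  3  4  5  6  7
 o  4  3  3  3  4  4  5  6
 b  5  4  4  4  3  4  5  6
 o  6  5  5  5  4  3  4  5

4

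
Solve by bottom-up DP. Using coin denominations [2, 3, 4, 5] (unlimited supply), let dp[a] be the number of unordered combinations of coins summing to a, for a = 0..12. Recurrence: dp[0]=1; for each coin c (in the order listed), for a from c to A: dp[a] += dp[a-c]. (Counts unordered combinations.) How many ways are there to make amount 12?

10

after  coin     0     1     2     3     4     5     6     7     8     9    10    11    12
          2     1     0     1     0     1     0     1     0     1     0     1     0     1
          3     1     0     1     1     1     1     2     1     2     2     2     2     3
          4     1     0     1     1     2     1     3     2     4     3     5     4     7
          5     1     0     1     1     2     2     3     3     5     5     7     7    10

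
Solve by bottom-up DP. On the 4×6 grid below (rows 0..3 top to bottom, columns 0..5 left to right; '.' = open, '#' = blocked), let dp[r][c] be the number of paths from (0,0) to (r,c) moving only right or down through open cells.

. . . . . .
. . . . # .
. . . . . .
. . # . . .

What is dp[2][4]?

10

r\c   0   1   2   3   4   5
  0   1   1   1   1   1   1
  1   1   2   3   4   0   1
  2   1   3   6  10  10  11
  3   1   4   0  10  20  31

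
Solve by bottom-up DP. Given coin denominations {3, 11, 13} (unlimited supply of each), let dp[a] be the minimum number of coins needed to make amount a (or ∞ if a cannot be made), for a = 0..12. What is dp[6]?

 a  0  1  2  3  4  5  6  7  8  9 10 11 12
dp  0  -  -  1  -  -  2  -  -  3  -  1  4
(- denotes ∞ / unreachable)

2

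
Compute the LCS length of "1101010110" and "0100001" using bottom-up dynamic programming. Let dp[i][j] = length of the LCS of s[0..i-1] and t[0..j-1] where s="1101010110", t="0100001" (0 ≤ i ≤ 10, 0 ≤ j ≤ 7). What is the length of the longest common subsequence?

   ''  0  1  0  0  0  0  1
''  0  0  0  0  0  0  0  0
 1  0  0  1  1  1  1  1  1
 1  0  0  1  1  1  1  1  2
 0  0  1  1  2  2  2  2  2
 1  0  1  2  2  2  2  2  3
 0  0  1  2  3  3  3  3  3
 1  0  1  2  3  3  3  3  4
 0  0  1  2  3  4  4  4  4
 1  0  1  2  3  4  4  4  5
 1  0  1  2  3  4  4  4  5
 0  0  1  2  3  4  5  5  5

5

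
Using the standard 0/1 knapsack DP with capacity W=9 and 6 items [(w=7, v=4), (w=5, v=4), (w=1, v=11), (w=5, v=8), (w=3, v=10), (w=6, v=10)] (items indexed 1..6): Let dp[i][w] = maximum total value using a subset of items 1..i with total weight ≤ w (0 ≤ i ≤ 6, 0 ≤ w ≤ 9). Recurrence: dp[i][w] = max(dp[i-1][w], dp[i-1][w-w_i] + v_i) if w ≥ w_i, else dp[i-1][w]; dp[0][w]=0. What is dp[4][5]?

11

i\w   0   1   2   3   4   5   6   7   8   9
  0   0   0   0   0   0   0   0   0   0   0
  1   0   0   0   0   0   0   0   4   4   4
  2   0   0   0   0   0   4   4   4   4   4
  3   0  11  11  11  11  11  15  15  15  15
  4   0  11  11  11  11  11  19  19  19  19
  5   0  11  11  11  21  21  21  21  21  29
  6   0  11  11  11  21  21  21  21  21  29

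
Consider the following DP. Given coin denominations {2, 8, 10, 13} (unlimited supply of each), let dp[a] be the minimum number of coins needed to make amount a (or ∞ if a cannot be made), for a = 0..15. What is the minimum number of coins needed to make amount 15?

2

 a  0  1  2  3  4  5  6  7  8  9 10 11 12 13 14 15
dp  0  -  1  -  2  -  3  -  1  -  1  -  2  1  3  2
(- denotes ∞ / unreachable)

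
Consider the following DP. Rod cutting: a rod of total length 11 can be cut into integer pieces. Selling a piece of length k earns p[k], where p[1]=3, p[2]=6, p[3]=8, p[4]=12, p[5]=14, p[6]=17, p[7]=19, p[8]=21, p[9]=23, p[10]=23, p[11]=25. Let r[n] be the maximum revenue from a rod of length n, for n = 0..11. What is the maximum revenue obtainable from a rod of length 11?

33

   n    0    1    2    3    4    5    6    7    8    9   10   11
r[n]    0    3    6    9   12   15   18   21   24   27   30   33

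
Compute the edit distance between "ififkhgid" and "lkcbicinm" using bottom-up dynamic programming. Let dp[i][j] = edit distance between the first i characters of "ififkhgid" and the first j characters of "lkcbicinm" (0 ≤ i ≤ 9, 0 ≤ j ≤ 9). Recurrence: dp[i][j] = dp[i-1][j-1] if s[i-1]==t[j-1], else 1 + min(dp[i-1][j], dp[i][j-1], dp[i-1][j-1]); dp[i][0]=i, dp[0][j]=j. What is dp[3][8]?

   ''  l  k  c  b  i  c  i  n  m
''  0  1  2  3  4  5  6  7  8  9
 i  1  1  2  3  4  4  5  6  7  8
 f  2  2  2  3  4  5  5  6  7  8
 i  3  3  3  3  4  4  5  5  6  7
 f  4  4  4  4  4  5  5  6  6  7
 k  5  5  4  5  5  5  6  6  7  7
 h  6  6  5  5  6  6  6  7  7  8
 g  7  7  6  6  6  7  7  7  8  8
 i  8  8  7  7  7  6  7  7  8  9
 d  9  9  8  8  8  7  7  8  8  9

6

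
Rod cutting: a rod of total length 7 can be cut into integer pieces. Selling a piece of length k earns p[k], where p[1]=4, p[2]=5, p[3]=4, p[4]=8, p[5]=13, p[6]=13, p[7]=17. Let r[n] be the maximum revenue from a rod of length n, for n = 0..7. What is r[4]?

16

   n    0    1    2    3    4    5    6    7
r[n]    0    4    8   12   16   20   24   28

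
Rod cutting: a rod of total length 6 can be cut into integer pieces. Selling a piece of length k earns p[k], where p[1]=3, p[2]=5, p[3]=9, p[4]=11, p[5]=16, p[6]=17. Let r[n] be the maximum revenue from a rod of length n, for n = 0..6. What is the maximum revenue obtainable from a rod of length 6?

19

   n    0    1    2    3    4    5    6
r[n]    0    3    6    9   12   16   19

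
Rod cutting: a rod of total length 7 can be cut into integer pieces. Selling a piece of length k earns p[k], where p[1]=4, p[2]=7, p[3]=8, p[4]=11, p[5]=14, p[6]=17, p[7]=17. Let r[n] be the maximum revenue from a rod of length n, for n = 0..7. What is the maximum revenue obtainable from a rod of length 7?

28

   n    0    1    2    3    4    5    6    7
r[n]    0    4    8   12   16   20   24   28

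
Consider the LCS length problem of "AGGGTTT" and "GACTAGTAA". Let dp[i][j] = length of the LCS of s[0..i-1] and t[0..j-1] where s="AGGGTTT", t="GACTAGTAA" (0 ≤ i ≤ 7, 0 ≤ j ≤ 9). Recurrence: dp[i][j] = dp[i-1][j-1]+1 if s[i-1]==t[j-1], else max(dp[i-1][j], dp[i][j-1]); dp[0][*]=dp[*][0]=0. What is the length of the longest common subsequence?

3

   ''  G  A  C  T  A  G  T  A  A
''  0  0  0  0  0  0  0  0  0  0
 A  0  0  1  1  1  1  1  1  1  1
 G  0  1  1  1  1  1  2  2  2  2
 G  0  1  1  1  1  1  2  2  2  2
 G  0  1  1  1  1  1  2  2  2  2
 T  0  1  1  1  2  2  2  3  3  3
 T  0  1  1  1  2  2  2  3  3  3
 T  0  1  1  1  2  2  2  3  3  3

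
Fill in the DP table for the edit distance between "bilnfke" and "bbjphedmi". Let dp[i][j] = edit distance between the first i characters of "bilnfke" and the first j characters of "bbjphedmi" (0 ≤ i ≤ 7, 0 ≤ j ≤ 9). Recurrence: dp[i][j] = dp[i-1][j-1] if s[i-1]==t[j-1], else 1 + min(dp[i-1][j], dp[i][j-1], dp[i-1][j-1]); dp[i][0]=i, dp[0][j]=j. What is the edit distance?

8

   ''  b  b  j  p  h  e  d  m  i
''  0  1  2  3  4  5  6  7  8  9
 b  1  0  1  2  3  4  5  6  7  8
 i  2  1  1  2  3  4  5  6  7  7
 l  3  2  2  2  3  4  5  6  7  8
 n  4  3  3  3  3  4  5  6  7  8
 f  5  4  4  4  4  4  5  6  7  8
 k  6  5  5  5  5  5  5  6  7  8
 e  7  6  6  6  6  6  5  6  7  8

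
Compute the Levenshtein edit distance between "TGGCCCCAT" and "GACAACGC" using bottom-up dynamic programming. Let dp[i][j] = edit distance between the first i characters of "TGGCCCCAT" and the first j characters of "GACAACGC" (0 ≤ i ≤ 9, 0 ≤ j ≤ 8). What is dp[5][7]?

   ''  G  A  C  A  A  C  G  C
''  0  1  2  3  4  5  6  7  8
 T  1  1  2  3  4  5  6  7  8
 G  2  1  2  3  4  5  6  6  7
 G  3  2  2  3  4  5  6  6  7
 C  4  3  3  2  3  4  5  6  6
 C  5  4  4  3  3  4  4  5  6
 C  6  5  5  4  4  4  4  5  5
 C  7  6  6  5  5  5  4  5  5
 A  8  7  6  6  5  5  5  5  6
 T  9  8  7  7  6  6  6  6  6

5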